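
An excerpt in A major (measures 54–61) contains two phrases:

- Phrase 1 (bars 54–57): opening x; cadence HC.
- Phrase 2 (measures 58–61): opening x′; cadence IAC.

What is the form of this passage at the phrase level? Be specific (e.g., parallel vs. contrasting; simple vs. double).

parallel period

Phrase 1 ends with a half cadence (weaker) and phrase 2 with an imperfect authentic cadence (stronger): antecedent + consequent = a period.
The two phrases open with the same material (x / x′), so the period is parallel.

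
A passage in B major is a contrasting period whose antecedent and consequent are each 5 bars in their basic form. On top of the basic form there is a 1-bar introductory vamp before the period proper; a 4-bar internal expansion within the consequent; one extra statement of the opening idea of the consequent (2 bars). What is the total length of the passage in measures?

Basic contrasting period: 5 + 5 = 10 bars.
10 (basic form) + 1 (introduction) + 4 (internal expansion) + 2 (extra statement) = 17.

17 measures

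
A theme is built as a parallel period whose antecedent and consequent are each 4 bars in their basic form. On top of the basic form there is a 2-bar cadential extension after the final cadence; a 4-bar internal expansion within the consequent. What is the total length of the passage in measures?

14 measures

Basic parallel period: 4 + 4 = 8 bars.
8 (basic form) + 2 (cadential extension) + 4 (internal expansion) = 14.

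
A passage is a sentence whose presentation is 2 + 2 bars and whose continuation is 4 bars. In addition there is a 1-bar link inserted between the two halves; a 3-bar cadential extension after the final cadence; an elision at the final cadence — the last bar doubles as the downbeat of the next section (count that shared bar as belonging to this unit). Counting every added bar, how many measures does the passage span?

Basic sentence: 2 + 2 + 4 = 8 bars.
8 (basic form) + 1 (link) + 3 (cadential extension) = 12.
The elision shares a bar with the next section but does not change this unit's count.

12 measures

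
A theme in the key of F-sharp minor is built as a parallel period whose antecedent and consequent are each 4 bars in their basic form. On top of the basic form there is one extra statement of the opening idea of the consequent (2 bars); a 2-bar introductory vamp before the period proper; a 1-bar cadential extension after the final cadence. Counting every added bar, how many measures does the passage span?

Basic parallel period: 4 + 4 = 8 bars.
8 (basic form) + 2 (extra statement) + 2 (introduction) + 1 (cadential extension) = 13.

13 measures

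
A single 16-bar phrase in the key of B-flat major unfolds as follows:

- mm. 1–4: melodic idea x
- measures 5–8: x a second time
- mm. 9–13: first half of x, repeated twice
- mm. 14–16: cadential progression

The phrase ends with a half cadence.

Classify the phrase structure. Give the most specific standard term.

Basic idea (bars 1-4) + its repetition (mm. 5–8) form the presentation; fragmentation and cadence (bars 9–16) form the continuation — the 16-bar whole is a sentence.

sentence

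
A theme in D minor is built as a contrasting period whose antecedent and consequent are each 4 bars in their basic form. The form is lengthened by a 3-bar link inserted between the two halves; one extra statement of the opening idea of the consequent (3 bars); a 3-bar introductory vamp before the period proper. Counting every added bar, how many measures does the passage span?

Basic contrasting period: 4 + 4 = 8 bars.
8 (basic form) + 3 (link) + 3 (extra statement) + 3 (introduction) = 17.

17 measures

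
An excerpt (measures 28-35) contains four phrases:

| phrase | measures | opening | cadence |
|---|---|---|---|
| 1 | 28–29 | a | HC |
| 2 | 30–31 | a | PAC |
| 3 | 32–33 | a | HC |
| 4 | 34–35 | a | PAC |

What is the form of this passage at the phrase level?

The cadence pattern HC–PAC–HC–PAC is weak–strong twice, and phrases 3–4 restate phrases 1–2: a period heard twice, not a double period (which would end weakly at phrase 2).

repeated period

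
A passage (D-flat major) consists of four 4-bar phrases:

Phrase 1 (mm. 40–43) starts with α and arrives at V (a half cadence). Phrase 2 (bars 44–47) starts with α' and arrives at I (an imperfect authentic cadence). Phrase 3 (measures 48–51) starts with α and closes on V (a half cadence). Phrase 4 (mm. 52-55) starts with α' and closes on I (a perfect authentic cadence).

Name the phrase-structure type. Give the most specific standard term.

Four phrases in two halves: the first half (mm. 40–47) ends with an imperfect authentic cadence, the second (mm. 48–55) with a perfect authentic cadence — a large antecedent–consequent pair, i.e. a double period.
Phrase 3 begins with the same material as phrase 1, making it parallel.

parallel double period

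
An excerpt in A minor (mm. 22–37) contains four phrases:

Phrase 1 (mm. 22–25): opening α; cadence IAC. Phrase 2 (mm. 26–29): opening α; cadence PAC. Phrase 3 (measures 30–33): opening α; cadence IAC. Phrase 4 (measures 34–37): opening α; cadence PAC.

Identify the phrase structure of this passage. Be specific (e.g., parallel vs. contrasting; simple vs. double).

repeated period

The cadence pattern IAC–PAC–IAC–PAC is weak–strong twice, and phrases 3–4 restate phrases 1–2: a period heard twice, not a double period (which would end weakly at phrase 2).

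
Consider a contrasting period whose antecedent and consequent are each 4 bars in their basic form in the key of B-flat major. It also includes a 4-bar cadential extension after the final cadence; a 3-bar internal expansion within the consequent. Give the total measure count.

15 measures

Basic contrasting period: 4 + 4 = 8 bars.
8 (basic form) + 4 (cadential extension) + 3 (internal expansion) = 15.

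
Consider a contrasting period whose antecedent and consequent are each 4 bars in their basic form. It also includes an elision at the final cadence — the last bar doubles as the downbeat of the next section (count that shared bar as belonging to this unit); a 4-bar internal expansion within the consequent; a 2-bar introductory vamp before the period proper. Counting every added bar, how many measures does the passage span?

Basic contrasting period: 4 + 4 = 8 bars.
8 (basic form) + 4 (internal expansion) + 2 (introduction) = 14.
The elision shares a bar with the next section but does not change this unit's count.

14 measures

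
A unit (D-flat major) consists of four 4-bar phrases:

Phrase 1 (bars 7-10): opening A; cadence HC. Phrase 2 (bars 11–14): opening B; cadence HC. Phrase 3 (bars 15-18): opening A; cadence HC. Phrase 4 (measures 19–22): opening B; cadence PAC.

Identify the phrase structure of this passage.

parallel double period

Four phrases in two halves: the first half (mm. 7–14) ends with a half cadence, the second (measures 15–22) with a perfect authentic cadence — a large antecedent–consequent pair, i.e. a double period.
Phrase 3 begins with the same material as phrase 1, making it parallel.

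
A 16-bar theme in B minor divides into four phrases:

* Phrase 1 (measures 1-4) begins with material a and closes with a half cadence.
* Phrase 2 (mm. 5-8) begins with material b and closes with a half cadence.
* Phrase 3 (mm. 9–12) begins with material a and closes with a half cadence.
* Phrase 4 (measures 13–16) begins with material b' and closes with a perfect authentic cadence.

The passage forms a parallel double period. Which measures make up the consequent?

measures 9–16

In a double period the four phrases pair into a large antecedent (phrases 1–2, ending half cadence) and a large consequent (phrases 3–4, ending perfect authentic cadence). The consequent spans bars 9–16.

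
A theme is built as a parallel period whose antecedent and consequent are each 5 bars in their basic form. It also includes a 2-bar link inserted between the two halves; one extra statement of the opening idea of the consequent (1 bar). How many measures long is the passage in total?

Basic parallel period: 5 + 5 = 10 bars.
10 (basic form) + 2 (link) + 1 (extra statement) = 13.

13 measures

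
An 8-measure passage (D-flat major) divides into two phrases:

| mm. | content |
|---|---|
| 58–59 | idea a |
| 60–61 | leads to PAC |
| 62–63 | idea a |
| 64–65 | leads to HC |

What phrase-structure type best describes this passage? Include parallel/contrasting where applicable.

phrase group

The second phrase closes with a half cadence, which is not stronger than the first phrase's perfect authentic cadence; without a weak→strong cadential pair there is no antecedent–consequent relationship, so this is a phrase group rather than a period.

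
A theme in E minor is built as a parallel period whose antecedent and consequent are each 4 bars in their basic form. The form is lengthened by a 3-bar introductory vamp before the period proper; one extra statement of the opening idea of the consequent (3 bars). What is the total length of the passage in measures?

14 measures

Basic parallel period: 4 + 4 = 8 bars.
8 (basic form) + 3 (introduction) + 3 (extra statement) = 14.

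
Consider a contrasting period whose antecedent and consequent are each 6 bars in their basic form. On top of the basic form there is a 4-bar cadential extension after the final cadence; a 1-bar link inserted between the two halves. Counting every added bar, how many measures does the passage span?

Basic contrasting period: 6 + 6 = 12 bars.
12 (basic form) + 4 (cadential extension) + 1 (link) = 17.

17 measures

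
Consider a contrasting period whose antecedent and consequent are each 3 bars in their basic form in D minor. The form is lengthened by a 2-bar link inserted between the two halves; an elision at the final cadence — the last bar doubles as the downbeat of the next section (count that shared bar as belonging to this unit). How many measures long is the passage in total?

Basic contrasting period: 3 + 3 = 6 bars.
6 (basic form) + 2 (link) = 8.
The elision shares a bar with the next section but does not change this unit's count.

8 measures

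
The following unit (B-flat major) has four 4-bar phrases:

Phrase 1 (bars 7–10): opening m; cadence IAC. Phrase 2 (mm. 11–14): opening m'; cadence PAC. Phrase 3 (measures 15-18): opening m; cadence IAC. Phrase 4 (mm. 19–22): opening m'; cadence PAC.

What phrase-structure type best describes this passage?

The cadence pattern IAC–PAC–IAC–PAC is weak–strong twice, and phrases 3–4 restate phrases 1–2: a period heard twice, not a double period (which would end weakly at phrase 2).

repeated period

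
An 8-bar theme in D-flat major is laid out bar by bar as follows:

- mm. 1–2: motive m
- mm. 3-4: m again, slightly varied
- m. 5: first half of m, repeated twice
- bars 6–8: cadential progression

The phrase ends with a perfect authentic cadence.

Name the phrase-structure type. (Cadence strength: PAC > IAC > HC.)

sentence

Basic idea (bars 1–2) + its repetition (mm. 3–4) form the presentation; fragmentation and cadence (bars 5–8) form the continuation — the 8-bar whole is a sentence.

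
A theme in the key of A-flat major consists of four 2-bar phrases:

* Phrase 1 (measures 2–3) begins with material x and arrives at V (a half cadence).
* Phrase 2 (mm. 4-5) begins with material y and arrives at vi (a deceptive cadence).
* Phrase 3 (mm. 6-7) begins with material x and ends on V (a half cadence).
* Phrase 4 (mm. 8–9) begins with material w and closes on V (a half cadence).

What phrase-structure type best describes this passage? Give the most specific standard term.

phrase group

Phrase 4 ends with a half cadence, no stronger than phrase 2's deceptive cadence, so the four phrases do not form a double period; nor do phrases 3–4 duplicate 1–2, so it is not a repeated period. With no phrase reaching a conclusive cadence, the passage is a phrase group.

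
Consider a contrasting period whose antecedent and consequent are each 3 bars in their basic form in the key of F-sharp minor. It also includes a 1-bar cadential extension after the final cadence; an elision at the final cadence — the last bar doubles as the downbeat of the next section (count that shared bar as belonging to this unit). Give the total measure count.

Basic contrasting period: 3 + 3 = 6 bars.
6 (basic form) + 1 (cadential extension) = 7.
The elision shares a bar with the next section but does not change this unit's count.

7 measures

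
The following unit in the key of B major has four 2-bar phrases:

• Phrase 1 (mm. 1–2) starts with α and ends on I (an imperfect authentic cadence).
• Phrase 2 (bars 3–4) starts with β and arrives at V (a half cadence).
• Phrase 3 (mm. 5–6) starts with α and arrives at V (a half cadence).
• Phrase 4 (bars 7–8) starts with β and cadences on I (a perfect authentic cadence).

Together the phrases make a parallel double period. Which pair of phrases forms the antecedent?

In a double period the first pair of phrases (ending half cadence) is the large antecedent and the second pair (ending perfect authentic cadence) is the large consequent; the antecedent is phrases 1 and 2.

phrases 1 and 2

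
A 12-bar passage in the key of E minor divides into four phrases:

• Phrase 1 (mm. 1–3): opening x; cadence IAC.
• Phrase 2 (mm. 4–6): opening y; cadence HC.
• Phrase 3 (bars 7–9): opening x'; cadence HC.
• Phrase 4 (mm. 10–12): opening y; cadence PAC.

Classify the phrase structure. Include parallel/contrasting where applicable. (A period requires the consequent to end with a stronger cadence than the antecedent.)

parallel double period

Four phrases in two halves: the first half (measures 1–6) ends with a half cadence, the second (mm. 7–12) with a perfect authentic cadence — a large antecedent–consequent pair, i.e. a double period.
Phrase 3 begins with the same material as phrase 1, making it parallel.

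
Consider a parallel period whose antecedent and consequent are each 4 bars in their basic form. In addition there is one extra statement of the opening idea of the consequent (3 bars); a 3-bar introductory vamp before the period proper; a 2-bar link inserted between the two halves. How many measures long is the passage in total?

16 measures

Basic parallel period: 4 + 4 = 8 bars.
8 (basic form) + 3 (extra statement) + 3 (introduction) + 2 (link) = 16.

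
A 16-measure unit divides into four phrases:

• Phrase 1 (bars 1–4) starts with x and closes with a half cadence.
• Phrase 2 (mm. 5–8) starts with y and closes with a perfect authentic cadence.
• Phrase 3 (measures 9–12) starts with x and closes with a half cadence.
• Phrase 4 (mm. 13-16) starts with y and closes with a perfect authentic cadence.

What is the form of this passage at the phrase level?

The cadence pattern HC–PAC–HC–PAC is weak–strong twice, and phrases 3–4 restate phrases 1–2: a period heard twice, not a double period (which would end weakly at phrase 2).

repeated period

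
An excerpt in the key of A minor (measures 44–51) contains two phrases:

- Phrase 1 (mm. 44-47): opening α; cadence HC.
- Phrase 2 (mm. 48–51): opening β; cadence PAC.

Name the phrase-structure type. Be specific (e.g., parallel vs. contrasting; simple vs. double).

contrasting period

Phrase 1 ends with a half cadence (weaker) and phrase 2 with a perfect authentic cadence (stronger): antecedent + consequent = a period.
The two phrases open with different material (α / β), so the period is contrasting.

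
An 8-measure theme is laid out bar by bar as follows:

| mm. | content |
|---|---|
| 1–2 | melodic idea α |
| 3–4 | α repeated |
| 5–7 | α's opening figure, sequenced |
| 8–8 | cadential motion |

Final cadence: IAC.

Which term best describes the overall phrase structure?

Basic idea (mm. 1-2) + its repetition (mm. 3–4) form the presentation; fragmentation and cadence (mm. 5-8) form the continuation — the 8-bar whole is a sentence.

sentence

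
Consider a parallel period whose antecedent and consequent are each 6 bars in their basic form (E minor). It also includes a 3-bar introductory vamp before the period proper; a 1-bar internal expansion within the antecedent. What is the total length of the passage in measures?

16 measures

Basic parallel period: 6 + 6 = 12 bars.
12 (basic form) + 3 (introduction) + 1 (internal expansion) = 16.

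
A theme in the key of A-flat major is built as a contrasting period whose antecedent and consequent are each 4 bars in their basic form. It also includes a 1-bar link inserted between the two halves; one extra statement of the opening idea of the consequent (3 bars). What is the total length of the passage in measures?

12 measures

Basic contrasting period: 4 + 4 = 8 bars.
8 (basic form) + 1 (link) + 3 (extra statement) = 12.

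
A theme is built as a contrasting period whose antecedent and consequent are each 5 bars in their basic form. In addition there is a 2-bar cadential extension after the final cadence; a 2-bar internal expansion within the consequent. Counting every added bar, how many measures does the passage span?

Basic contrasting period: 5 + 5 = 10 bars.
10 (basic form) + 2 (cadential extension) + 2 (internal expansion) = 14.

14 measures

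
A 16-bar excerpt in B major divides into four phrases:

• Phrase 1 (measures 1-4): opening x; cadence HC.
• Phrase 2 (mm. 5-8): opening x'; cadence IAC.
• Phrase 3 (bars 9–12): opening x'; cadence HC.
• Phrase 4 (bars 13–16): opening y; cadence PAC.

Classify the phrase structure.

Four phrases in two halves: the first half (mm. 1-8) ends with an imperfect authentic cadence, the second (mm. 9–16) with a perfect authentic cadence — a large antecedent–consequent pair, i.e. a double period.
Phrase 3 begins with the same material as phrase 1, making it parallel.

parallel double period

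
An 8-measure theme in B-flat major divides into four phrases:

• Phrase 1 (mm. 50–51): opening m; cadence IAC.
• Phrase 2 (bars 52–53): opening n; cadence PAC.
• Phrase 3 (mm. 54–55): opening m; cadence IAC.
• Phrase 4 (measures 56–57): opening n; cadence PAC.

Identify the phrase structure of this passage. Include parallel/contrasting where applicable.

repeated period

The cadence pattern IAC–PAC–IAC–PAC is weak–strong twice, and phrases 3–4 restate phrases 1–2: a period heard twice, not a double period (which would end weakly at phrase 2).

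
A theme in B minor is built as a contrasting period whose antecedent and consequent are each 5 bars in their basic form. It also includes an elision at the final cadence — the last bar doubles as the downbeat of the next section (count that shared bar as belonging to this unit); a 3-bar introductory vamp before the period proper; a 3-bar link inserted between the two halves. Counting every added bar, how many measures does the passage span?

16 measures

Basic contrasting period: 5 + 5 = 10 bars.
10 (basic form) + 3 (introduction) + 3 (link) = 16.
The elision shares a bar with the next section but does not change this unit's count.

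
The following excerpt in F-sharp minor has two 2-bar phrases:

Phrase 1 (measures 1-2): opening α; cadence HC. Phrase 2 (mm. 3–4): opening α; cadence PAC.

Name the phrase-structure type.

Phrase 1 ends with a half cadence (weaker) and phrase 2 with a perfect authentic cadence (stronger): antecedent + consequent = a period.
The two phrases open with the same material (α / α), so the period is parallel.

parallel period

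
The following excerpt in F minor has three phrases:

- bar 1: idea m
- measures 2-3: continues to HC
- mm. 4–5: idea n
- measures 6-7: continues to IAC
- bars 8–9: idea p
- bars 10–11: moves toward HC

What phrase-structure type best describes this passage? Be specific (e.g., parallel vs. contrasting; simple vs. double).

The final phrase closes with a half cadence, which is not stronger than the preceding imperfect authentic cadence; the 3 phrases lack an overall antecedent–consequent design and so form a phrase group.

phrase group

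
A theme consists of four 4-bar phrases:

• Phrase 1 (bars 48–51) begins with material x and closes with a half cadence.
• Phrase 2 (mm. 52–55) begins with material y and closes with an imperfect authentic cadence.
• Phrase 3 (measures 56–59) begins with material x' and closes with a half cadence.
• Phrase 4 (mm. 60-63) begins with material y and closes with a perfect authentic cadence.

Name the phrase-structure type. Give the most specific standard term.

Four phrases in two halves: the first half (mm. 48-55) ends with an imperfect authentic cadence, the second (mm. 56-63) with a perfect authentic cadence — a large antecedent–consequent pair, i.e. a double period.
Phrase 3 begins with the same material as phrase 1, making it parallel.

parallel double period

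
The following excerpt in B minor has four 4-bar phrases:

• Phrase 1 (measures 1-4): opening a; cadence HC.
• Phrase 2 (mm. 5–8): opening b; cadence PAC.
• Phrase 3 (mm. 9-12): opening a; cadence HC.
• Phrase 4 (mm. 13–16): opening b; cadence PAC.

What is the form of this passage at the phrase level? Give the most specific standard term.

repeated period

The cadence pattern HC–PAC–HC–PAC is weak–strong twice, and phrases 3–4 restate phrases 1–2: a period heard twice, not a double period (which would end weakly at phrase 2).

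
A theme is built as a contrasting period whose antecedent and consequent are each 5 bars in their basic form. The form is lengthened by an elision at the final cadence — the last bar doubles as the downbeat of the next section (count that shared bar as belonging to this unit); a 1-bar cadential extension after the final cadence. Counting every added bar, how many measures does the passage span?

11 measures

Basic contrasting period: 5 + 5 = 10 bars.
10 (basic form) + 1 (cadential extension) = 11.
The elision shares a bar with the next section but does not change this unit's count.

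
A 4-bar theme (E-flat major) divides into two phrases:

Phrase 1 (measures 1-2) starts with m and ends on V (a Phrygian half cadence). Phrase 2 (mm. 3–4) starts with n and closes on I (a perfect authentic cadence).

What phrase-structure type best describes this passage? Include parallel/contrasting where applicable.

contrasting period

Phrase 1 ends with a Phrygian half cadence (weaker) and phrase 2 with a perfect authentic cadence (stronger): antecedent + consequent = a period.
The two phrases open with different material (m / n), so the period is contrasting.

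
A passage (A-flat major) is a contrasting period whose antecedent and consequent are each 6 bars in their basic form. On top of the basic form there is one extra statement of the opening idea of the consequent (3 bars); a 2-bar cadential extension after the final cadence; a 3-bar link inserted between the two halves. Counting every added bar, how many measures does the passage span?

Basic contrasting period: 6 + 6 = 12 bars.
12 (basic form) + 3 (extra statement) + 2 (cadential extension) + 3 (link) = 20.

20 measures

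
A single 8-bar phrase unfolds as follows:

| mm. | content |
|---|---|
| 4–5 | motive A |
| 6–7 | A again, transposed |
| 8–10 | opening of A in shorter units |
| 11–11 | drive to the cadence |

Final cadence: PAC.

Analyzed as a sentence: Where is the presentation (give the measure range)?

The presentation of a sentence is the basic idea (mm. 4-5) plus its repetition (mm. 6–7); the presentation is therefore bars 4–7.

measures 4–7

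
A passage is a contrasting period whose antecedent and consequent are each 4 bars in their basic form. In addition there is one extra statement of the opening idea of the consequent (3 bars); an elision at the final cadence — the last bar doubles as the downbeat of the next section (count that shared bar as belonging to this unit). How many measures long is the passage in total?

11 measures

Basic contrasting period: 4 + 4 = 8 bars.
8 (basic form) + 3 (extra statement) = 11.
The elision shares a bar with the next section but does not change this unit's count.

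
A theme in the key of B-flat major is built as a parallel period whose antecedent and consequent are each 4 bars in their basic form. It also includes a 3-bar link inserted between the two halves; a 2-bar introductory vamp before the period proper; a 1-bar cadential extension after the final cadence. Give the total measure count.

14 measures

Basic parallel period: 4 + 4 = 8 bars.
8 (basic form) + 3 (link) + 2 (introduction) + 1 (cadential extension) = 14.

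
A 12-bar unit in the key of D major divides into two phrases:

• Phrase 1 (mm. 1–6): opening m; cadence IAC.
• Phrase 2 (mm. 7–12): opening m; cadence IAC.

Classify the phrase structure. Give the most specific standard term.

Both phrases have the same opening (m) and the same cadence (imperfect authentic cadence): the second is a restatement, not a consequent, so this is a repeated phrase rather than a period.

repeated phrase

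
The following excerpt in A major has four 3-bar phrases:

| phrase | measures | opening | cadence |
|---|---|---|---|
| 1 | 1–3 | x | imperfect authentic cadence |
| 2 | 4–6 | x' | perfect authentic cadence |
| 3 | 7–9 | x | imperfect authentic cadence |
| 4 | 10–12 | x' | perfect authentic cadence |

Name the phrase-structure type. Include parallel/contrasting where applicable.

repeated period

The cadence pattern IAC–PAC–IAC–PAC is weak–strong twice, and phrases 3–4 restate phrases 1–2: a period heard twice, not a double period (which would end weakly at phrase 2).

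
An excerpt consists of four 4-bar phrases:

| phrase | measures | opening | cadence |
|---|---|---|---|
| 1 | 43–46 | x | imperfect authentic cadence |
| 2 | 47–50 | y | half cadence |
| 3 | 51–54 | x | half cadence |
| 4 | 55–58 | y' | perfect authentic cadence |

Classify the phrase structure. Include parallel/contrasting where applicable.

Four phrases in two halves: the first half (measures 43-50) ends with a half cadence, the second (mm. 51–58) with a perfect authentic cadence — a large antecedent–consequent pair, i.e. a double period.
Phrase 3 begins with the same material as phrase 1, making it parallel.

parallel double period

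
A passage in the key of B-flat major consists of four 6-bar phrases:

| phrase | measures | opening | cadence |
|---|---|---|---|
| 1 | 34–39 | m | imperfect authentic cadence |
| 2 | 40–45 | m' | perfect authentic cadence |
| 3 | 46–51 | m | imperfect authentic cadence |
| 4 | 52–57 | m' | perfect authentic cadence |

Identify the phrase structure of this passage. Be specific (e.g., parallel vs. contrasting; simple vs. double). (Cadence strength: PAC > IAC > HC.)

repeated period

The cadence pattern IAC–PAC–IAC–PAC is weak–strong twice, and phrases 3–4 restate phrases 1–2: a period heard twice, not a double period (which would end weakly at phrase 2).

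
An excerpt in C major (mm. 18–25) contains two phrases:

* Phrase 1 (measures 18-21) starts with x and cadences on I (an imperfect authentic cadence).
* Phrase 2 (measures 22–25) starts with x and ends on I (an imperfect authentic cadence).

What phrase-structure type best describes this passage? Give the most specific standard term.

Both phrases have the same opening (x) and the same cadence (imperfect authentic cadence): the second is a restatement, not a consequent, so this is a repeated phrase rather than a period.

repeated phrase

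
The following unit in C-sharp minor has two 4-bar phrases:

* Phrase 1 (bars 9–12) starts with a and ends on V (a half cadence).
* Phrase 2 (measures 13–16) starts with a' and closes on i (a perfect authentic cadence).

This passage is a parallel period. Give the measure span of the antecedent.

measures 9–12

The antecedent is the phrase ending with the weaker cadence (half cadence, phrase 1) and the consequent the one ending more conclusively (perfect authentic cadence, phrase 2); the antecedent is measures 9–12.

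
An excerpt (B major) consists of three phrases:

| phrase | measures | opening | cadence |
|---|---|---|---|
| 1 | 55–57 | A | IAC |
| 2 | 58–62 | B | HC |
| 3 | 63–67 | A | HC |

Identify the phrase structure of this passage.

phrase group

The final phrase closes with a half cadence, which is not stronger than the preceding half cadence; the 3 phrases lack an overall antecedent–consequent design and so form a phrase group.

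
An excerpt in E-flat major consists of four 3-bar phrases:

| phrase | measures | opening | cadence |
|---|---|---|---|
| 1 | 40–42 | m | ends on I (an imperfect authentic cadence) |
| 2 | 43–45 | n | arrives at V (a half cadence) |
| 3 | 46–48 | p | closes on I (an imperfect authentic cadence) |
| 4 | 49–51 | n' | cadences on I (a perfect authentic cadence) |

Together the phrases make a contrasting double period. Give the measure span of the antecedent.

measures 40–45

In a double period the first pair of phrases (ending half cadence) is the large antecedent and the second pair (ending perfect authentic cadence) is the large consequent; the antecedent is measures 40–45.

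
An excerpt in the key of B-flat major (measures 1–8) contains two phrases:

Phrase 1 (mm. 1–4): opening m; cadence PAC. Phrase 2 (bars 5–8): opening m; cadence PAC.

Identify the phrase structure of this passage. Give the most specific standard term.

Both phrases have the same opening (m) and the same cadence (perfect authentic cadence): the second is a restatement, not a consequent, so this is a repeated phrase rather than a period.

repeated phrase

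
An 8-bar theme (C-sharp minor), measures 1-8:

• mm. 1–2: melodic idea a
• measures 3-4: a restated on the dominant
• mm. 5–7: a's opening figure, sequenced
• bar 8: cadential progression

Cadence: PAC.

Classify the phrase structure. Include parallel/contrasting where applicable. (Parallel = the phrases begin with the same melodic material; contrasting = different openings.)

sentence

Basic idea (bars 1–2) + its repetition (mm. 3-4) form the presentation; fragmentation and cadence (bars 5–8) form the continuation — the 8-bar whole is a sentence.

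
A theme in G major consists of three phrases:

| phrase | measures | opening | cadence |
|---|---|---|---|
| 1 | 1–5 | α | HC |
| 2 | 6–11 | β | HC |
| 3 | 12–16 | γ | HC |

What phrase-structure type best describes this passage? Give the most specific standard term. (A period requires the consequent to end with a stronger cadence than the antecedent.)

The final phrase closes with a half cadence, which is not stronger than the preceding half cadence; the 3 phrases lack an overall antecedent–consequent design and so form a phrase group.

phrase group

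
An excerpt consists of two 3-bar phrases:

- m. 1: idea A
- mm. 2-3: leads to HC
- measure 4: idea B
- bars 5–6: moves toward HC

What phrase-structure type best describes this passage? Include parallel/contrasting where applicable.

phrase group

The second phrase closes with a half cadence, which is not stronger than the first phrase's half cadence; without a weak→strong cadential pair there is no antecedent–consequent relationship, so this is a phrase group rather than a period.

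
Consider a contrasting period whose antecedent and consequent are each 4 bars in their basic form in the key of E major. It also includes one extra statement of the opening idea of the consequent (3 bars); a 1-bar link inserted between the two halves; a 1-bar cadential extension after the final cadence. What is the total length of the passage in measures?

13 measures

Basic contrasting period: 4 + 4 = 8 bars.
8 (basic form) + 3 (extra statement) + 1 (link) + 1 (cadential extension) = 13.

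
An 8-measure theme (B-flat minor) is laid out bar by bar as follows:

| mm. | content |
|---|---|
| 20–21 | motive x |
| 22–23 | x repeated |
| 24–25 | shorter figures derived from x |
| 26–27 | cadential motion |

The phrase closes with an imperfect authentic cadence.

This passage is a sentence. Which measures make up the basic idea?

The presentation of a sentence is the basic idea (bars 20–21) plus its repetition (mm. 22–23); the basic idea is therefore measures 20–21.

measures 20–21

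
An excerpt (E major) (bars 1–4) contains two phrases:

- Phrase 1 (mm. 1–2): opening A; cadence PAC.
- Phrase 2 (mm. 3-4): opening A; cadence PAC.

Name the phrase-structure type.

repeated phrase

Both phrases have the same opening (A) and the same cadence (perfect authentic cadence): the second is a restatement, not a consequent, so this is a repeated phrase rather than a period.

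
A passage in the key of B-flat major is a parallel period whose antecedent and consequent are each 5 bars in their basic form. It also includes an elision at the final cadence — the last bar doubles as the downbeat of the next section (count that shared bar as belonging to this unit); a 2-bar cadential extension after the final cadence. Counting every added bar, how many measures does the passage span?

Basic parallel period: 5 + 5 = 10 bars.
10 (basic form) + 2 (cadential extension) = 12.
The elision shares a bar with the next section but does not change this unit's count.

12 measures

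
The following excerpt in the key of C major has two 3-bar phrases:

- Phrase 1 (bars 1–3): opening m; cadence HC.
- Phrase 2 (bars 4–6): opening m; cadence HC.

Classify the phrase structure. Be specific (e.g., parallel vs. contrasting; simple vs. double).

Both phrases have the same opening (m) and the same cadence (half cadence): the second is a restatement, not a consequent, so this is a repeated phrase rather than a period.

repeated phrase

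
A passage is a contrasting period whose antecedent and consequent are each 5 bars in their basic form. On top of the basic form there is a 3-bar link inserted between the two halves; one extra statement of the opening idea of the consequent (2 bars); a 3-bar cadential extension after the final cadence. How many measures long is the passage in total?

Basic contrasting period: 5 + 5 = 10 bars.
10 (basic form) + 3 (link) + 2 (extra statement) + 3 (cadential extension) = 18.

18 measures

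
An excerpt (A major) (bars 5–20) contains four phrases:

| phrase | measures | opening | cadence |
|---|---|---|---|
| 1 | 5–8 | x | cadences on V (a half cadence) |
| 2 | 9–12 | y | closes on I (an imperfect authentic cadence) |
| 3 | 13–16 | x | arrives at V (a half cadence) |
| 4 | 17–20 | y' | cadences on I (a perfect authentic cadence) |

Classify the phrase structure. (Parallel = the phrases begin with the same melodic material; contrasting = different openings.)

parallel double period

Four phrases in two halves: the first half (mm. 5–12) ends with an imperfect authentic cadence, the second (mm. 13–20) with a perfect authentic cadence — a large antecedent–consequent pair, i.e. a double period.
Phrase 3 begins with the same material as phrase 1, making it parallel.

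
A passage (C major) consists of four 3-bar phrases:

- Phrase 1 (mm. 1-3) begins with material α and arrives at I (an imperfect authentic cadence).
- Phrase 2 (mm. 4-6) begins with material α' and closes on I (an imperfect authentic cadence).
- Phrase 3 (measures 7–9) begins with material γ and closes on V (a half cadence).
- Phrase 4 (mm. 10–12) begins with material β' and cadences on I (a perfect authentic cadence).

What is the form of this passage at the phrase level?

contrasting double period

Four phrases in two halves: the first half (measures 1–6) ends with an imperfect authentic cadence, the second (measures 7-12) with a perfect authentic cadence — a large antecedent–consequent pair, i.e. a double period.
Phrase 3 begins with different material from phrase 1, making it contrasting.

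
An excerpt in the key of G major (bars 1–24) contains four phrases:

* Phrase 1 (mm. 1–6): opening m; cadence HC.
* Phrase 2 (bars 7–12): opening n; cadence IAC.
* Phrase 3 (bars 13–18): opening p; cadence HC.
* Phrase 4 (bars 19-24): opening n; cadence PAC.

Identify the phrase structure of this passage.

contrasting double period

Four phrases in two halves: the first half (mm. 1-12) ends with an imperfect authentic cadence, the second (mm. 13–24) with a perfect authentic cadence — a large antecedent–consequent pair, i.e. a double period.
Phrase 3 begins with different material from phrase 1, making it contrasting.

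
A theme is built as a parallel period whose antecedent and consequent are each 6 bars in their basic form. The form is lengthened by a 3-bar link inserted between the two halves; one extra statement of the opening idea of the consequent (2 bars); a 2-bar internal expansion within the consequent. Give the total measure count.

19 measures

Basic parallel period: 6 + 6 = 12 bars.
12 (basic form) + 3 (link) + 2 (extra statement) + 2 (internal expansion) = 19.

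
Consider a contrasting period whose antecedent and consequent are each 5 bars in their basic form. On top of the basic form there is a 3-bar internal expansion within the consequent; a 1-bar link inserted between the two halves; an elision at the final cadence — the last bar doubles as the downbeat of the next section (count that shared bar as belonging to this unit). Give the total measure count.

Basic contrasting period: 5 + 5 = 10 bars.
10 (basic form) + 3 (internal expansion) + 1 (link) = 14.
The elision shares a bar with the next section but does not change this unit's count.

14 measures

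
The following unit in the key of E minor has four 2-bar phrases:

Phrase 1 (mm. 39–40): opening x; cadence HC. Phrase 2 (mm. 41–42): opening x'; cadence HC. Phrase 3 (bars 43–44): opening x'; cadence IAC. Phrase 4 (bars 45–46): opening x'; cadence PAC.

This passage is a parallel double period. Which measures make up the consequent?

measures 43–46

In a double period the four phrases pair into a large antecedent (phrases 1–2, ending half cadence) and a large consequent (phrases 3–4, ending perfect authentic cadence). The consequent spans measures 43–46.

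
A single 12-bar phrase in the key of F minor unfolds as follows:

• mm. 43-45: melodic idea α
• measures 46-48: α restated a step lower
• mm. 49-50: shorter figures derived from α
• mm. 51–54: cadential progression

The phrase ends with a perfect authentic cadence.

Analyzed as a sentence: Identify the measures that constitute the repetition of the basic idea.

The presentation of a sentence is the basic idea (measures 43–45) plus its repetition (mm. 46–48); the repetition of the basic idea is therefore bars 46–48.

measures 46–48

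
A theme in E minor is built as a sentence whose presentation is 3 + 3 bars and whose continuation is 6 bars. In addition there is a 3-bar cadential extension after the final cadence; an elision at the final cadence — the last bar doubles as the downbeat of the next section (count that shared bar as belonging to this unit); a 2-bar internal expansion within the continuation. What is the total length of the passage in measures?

17 measures

Basic sentence: 3 + 3 + 6 = 12 bars.
12 (basic form) + 3 (cadential extension) + 2 (internal expansion) = 17.
The elision shares a bar with the next section but does not change this unit's count.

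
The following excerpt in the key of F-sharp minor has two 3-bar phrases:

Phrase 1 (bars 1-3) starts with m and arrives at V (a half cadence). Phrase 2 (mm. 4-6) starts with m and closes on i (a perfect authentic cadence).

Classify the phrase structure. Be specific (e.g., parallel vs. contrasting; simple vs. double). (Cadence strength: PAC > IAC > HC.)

parallel period

Phrase 1 ends with a half cadence (weaker) and phrase 2 with a perfect authentic cadence (stronger): antecedent + consequent = a period.
The two phrases open with the same material (m / m), so the period is parallel.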